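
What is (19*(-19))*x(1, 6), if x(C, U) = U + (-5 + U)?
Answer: -2527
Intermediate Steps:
x(C, U) = -5 + 2*U
(19*(-19))*x(1, 6) = (19*(-19))*(-5 + 2*6) = -361*(-5 + 12) = -361*7 = -2527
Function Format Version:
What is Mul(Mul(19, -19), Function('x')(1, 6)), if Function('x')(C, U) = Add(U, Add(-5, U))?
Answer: -2527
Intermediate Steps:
Function('x')(C, U) = Add(-5, Mul(2, U))
Mul(Mul(19, -19), Function('x')(1, 6)) = Mul(Mul(19, -19), Add(-5, Mul(2, 6))) = Mul(-361, Add(-5, 12)) = Mul(-361, 7) = -2527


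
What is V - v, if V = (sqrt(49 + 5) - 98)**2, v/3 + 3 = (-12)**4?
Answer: -52541 - 588*sqrt(6) ≈ -53981.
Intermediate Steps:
v = 62199 (v = -9 + 3*(-12)**4 = -9 + 3*20736 = -9 + 62208 = 62199)
V = (-98 + 3*sqrt(6))**2 (V = (sqrt(54) - 98)**2 = (3*sqrt(6) - 98)**2 = (-98 + 3*sqrt(6))**2 ≈ 8217.7)
V - v = (9658 - 588*sqrt(6)) - 1*62199 = (9658 - 588*sqrt(6)) - 62199 = -52541 - 588*sqrt(6)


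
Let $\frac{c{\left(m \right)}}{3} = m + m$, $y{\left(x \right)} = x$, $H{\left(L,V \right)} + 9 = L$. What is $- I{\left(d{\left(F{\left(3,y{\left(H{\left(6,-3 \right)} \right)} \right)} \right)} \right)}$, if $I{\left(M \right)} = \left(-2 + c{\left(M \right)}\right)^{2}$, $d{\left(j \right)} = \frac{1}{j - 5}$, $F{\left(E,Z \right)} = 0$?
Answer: $- \frac{256}{25} \approx -10.24$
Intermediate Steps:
$H{\left(L,V \right)} = -9 + L$
$c{\left(m \right)} = 6 m$ ($c{\left(m \right)} = 3 \left(m + m\right) = 3 \cdot 2 m = 6 m$)
$d{\left(j \right)} = \frac{1}{-5 + j}$
$I{\left(M \right)} = \left(-2 + 6 M\right)^{2}$
$- I{\left(d{\left(F{\left(3,y{\left(H{\left(6,-3 \right)} \right)} \right)} \right)} \right)} = - 4 \left(-1 + \frac{3}{-5 + 0}\right)^{2} = - 4 \left(-1 + \frac{3}{-5}\right)^{2} = - 4 \left(-1 + 3 \left(- \frac{1}{5}\right)\right)^{2} = - 4 \left(-1 - \frac{3}{5}\right)^{2} = - 4 \left(- \frac{8}{5}\right)^{2} = - \frac{4 \cdot 64}{25} = \left(-1\right) \frac{256}{25} = - \frac{256}{25}$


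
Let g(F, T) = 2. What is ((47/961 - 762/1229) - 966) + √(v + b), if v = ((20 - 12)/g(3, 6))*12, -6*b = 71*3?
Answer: -1141587173/1181069 + 5*√2/2 ≈ -963.04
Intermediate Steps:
b = -71/2 (b = -71*3/6 = -⅙*213 = -71/2 ≈ -35.500)
v = 48 (v = ((20 - 12)/2)*12 = (8*(½))*12 = 4*12 = 48)
((47/961 - 762/1229) - 966) + √(v + b) = ((47/961 - 762/1229) - 966) + √(48 - 71/2) = ((47*(1/961) - 762*1/1229) - 966) + √(25/2) = ((47/961 - 762/1229) - 966) + 5*√2/2 = (-674519/1181069 - 966) + 5*√2/2 = -1141587173/1181069 + 5*√2/2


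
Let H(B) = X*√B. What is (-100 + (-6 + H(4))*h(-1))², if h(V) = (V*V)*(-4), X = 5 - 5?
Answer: 5776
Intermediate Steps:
X = 0
h(V) = -4*V² (h(V) = V²*(-4) = -4*V²)
H(B) = 0 (H(B) = 0*√B = 0)
(-100 + (-6 + H(4))*h(-1))² = (-100 + (-6 + 0)*(-4*(-1)²))² = (-100 - (-24))² = (-100 - 6*(-4))² = (-100 + 24)² = (-76)² = 5776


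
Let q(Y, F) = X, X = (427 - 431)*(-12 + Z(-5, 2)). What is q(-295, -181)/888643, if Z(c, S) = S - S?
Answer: 48/888643 ≈ 5.4015e-5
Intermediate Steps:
Z(c, S) = 0
X = 48 (X = (427 - 431)*(-12 + 0) = -4*(-12) = 48)
q(Y, F) = 48
q(-295, -181)/888643 = 48/888643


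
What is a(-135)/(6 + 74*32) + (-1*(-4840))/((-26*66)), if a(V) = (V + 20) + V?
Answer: -135445/46293 ≈ -2.9258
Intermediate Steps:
a(V) = 20 + 2*V (a(V) = (20 + V) + V = 20 + 2*V)
a(-135)/(6 + 74*32) + (-1*(-4840))/((-26*66)) = (20 + 2*(-135))/(6 + 74*32) + (-1*(-4840))/((-26*66)) = (20 - 270)/(6 + 2368) + 4840/(-1716) = -250/2374 + 4840*(-1/1716) = -250*1/2374 - 110/39 = -125/1187 - 110/39 = -135445/46293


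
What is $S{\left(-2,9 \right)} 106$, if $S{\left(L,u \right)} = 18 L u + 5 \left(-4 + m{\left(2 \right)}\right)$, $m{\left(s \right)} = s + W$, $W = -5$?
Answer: $-38054$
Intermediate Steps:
$m{\left(s \right)} = -5 + s$ ($m{\left(s \right)} = s - 5 = -5 + s$)
$S{\left(L,u \right)} = -35 + 18 L u$ ($S{\left(L,u \right)} = 18 L u + 5 \left(-4 + \left(-5 + 2\right)\right) = 18 L u + 5 \left(-4 - 3\right) = 18 L u + 5 \left(-7\right) = 18 L u - 35 = -35 + 18 L u$)
$S{\left(-2,9 \right)} 106 = \left(-35 + 18 \left(-2\right) 9\right) 106 = \left(-35 - 324\right) 106 = \left(-359\right) 106 = -38054$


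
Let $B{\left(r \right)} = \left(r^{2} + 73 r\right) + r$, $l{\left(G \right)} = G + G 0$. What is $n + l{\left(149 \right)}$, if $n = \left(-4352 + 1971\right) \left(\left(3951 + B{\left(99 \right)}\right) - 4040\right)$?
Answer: $-40567329$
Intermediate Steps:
$l{\left(G \right)} = G$ ($l{\left(G \right)} = G + 0 = G$)
$B{\left(r \right)} = r^{2} + 74 r$
$n = -40567478$ ($n = \left(-4352 + 1971\right) \left(\left(3951 + 99 \left(74 + 99\right)\right) - 4040\right) = - 2381 \left(\left(3951 + 99 \cdot 173\right) - 4040\right) = - 2381 \left(\left(3951 + 17127\right) - 4040\right) = - 2381 \left(21078 - 4040\right) = \left(-2381\right) 17038 = -40567478$)
$n + l{\left(149 \right)} = -40567478 + 149 = -40567329$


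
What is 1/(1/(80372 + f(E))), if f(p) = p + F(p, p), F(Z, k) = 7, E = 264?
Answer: 80643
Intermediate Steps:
f(p) = 7 + p (f(p) = p + 7 = 7 + p)
1/(1/(80372 + f(E))) = 1/(1/(80372 + (7 + 264))) = 1/(1/(80372 + 271)) = 1/(1/80643) = 80643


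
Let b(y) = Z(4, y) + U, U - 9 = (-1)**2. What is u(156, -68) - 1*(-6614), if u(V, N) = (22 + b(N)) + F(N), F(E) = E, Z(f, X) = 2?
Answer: 6580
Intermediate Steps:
U = 10 (U = 9 + (-1)**2 = 9 + 1 = 10)
b(y) = 12 (b(y) = 2 + 10 = 12)
u(V, N) = 34 + N (u(V, N) = (22 + 12) + N = 34 + N)
u(156, -68) - 1*(-6614) = (34 - 68) - 1*(-6614) = -34 + 6614 = 6580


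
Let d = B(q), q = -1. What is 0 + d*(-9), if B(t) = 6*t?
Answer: 54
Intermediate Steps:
d = -6 (d = 6*(-1) = -6)
0 + d*(-9) = 0 - 6*(-9) = 0 + 54 = 54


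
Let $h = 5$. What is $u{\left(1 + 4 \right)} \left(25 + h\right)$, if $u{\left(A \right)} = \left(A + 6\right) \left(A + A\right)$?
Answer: $3300$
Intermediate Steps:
$u{\left(A \right)} = 2 A \left(6 + A\right)$ ($u{\left(A \right)} = \left(6 + A\right) 2 A = 2 A \left(6 + A\right)$)
$u{\left(1 + 4 \right)} \left(25 + h\right) = 2 \left(1 + 4\right) \left(6 + \left(1 + 4\right)\right) \left(25 + 5\right) = 2 \cdot 5 \left(6 + 5\right) 30 = 2 \cdot 5 \cdot 11 \cdot 30 = 110 \cdot 30 = 3300$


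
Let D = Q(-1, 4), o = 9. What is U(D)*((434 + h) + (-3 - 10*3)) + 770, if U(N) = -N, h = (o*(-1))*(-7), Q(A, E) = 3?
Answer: -622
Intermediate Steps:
D = 3
h = 63 (h = (9*(-1))*(-7) = -9*(-7) = 63)
U(D)*((434 + h) + (-3 - 10*3)) + 770 = (-1*3)*((434 + 63) + (-3 - 10*3)) + 770 = -3*(497 + (-3 - 30)) + 770 = -3*(497 - 33) + 770 = -3*464 + 770 = -1392 + 770 = -622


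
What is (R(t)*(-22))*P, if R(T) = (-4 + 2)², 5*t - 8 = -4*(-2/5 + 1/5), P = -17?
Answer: 1496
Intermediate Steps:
t = 44/25 (t = 8/5 + (-4*(-2/5 + 1/5))/5 = 8/5 + (-4*(-2*⅕ + 1*(⅕)))/5 = 8/5 + (-4*(-⅖ + ⅕))/5 = 8/5 + (-4*(-⅕))/5 = 8/5 + (⅕)*(⅘) = 8/5 + 4/25 = 44/25 ≈ 1.7600)
R(T) = 4 (R(T) = (-2)² = 4)
(R(t)*(-22))*P = (4*(-22))*(-17) = -88*(-17) = 1496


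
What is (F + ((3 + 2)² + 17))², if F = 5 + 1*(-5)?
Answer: 1764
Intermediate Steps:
F = 0 (F = 5 - 5 = 0)
(F + ((3 + 2)² + 17))² = (0 + ((3 + 2)² + 17))² = (0 + (5² + 17))² = (0 + (25 + 17))² = (0 + 42)² = 42² = 1764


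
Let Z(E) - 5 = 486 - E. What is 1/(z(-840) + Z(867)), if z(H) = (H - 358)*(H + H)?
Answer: 1/2012264 ≈ 4.9695e-7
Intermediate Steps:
Z(E) = 491 - E (Z(E) = 5 + (486 - E) = 491 - E)
z(H) = 2*H*(-358 + H) (z(H) = (-358 + H)*(2*H) = 2*H*(-358 + H))
1/(z(-840) + Z(867)) = 1/(2*(-840)*(-358 - 840) + (491 - 1*867)) = 1/(2*(-840)*(-1198) + (491 - 867)) = 1/(2012640 - 376) = 1/2012264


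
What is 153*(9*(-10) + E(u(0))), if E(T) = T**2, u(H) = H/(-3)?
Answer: -13770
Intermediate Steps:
u(H) = -H/3 (u(H) = H*(-1/3) = -H/3)
153*(9*(-10) + E(u(0))) = 153*(9*(-10) + (-1/3*0)**2) = 153*(-90 + 0**2) = 153*(-90 + 0) = 153*(-90) = -13770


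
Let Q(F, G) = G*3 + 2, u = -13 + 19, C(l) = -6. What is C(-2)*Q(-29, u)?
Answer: -120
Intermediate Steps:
u = 6
Q(F, G) = 2 + 3*G (Q(F, G) = 3*G + 2 = 2 + 3*G)
C(-2)*Q(-29, u) = -6*(2 + 3*6) = -6*(2 + 18) = -6*20 = -120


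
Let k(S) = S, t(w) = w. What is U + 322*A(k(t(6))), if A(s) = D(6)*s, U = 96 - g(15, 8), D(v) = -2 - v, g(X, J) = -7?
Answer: -15353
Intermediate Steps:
U = 103 (U = 96 - 1*(-7) = 96 + 7 = 103)
A(s) = -8*s (A(s) = (-2 - 1*6)*s = (-2 - 6)*s = -8*s)
U + 322*A(k(t(6))) = 103 + 322*(-8*6) = 103 + 322*(-48) = 103 - 15456 = -15353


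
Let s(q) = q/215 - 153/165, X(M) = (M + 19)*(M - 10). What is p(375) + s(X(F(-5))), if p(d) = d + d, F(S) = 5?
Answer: 1770237/2365 ≈ 748.51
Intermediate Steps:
X(M) = (-10 + M)*(19 + M) (X(M) = (19 + M)*(-10 + M) = (-10 + M)*(19 + M))
p(d) = 2*d
s(q) = -51/55 + q/215 (s(q) = q*(1/215) - 153*1/165 = q/215 - 51/55 = -51/55 + q/215)
p(375) + s(X(F(-5))) = 2*375 + (-51/55 + (-190 + 5² + 9*5)/215) = 750 + (-51/55 + (-190 + 25 + 45)/215) = 750 + (-51/55 + (1/215)*(-120)) = 750 + (-51/55 - 24/43) = 750 - 3513/2365 = 1770237/2365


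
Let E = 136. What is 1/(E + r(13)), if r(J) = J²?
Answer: 1/305 ≈ 0.0032787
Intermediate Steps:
1/(E + r(13)) = 1/(136 + 13²) = 1/(136 + 169) = 1/305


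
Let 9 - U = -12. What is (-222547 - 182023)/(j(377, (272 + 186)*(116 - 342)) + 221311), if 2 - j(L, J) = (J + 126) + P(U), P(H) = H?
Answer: -202285/162337 ≈ -1.2461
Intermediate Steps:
U = 21 (U = 9 - 1*(-12) = 9 + 12 = 21)
j(L, J) = -145 - J (j(L, J) = 2 - ((J + 126) + 21) = 2 - ((126 + J) + 21) = 2 - (147 + J) = 2 + (-147 - J) = -145 - J)
(-222547 - 182023)/(j(377, (272 + 186)*(116 - 342)) + 221311) = (-222547 - 182023)/((-145 - (272 + 186)*(116 - 342)) + 221311) = -404570/((-145 - 458*(-226)) + 221311) = -404570/((-145 - 1*(-103508)) + 221311) = -404570/((-145 + 103508) + 221311) = -404570/(103363 + 221311) = -404570/324674 = -404570*1/324674 = -202285/162337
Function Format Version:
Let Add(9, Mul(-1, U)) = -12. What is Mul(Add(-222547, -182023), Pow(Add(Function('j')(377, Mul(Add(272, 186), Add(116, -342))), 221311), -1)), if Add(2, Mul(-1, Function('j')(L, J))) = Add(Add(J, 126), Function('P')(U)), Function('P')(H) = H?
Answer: Rational(-202285, 162337) ≈ -1.2461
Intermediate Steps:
U = 21 (U = Add(9, Mul(-1, -12)) = Add(9, 12) = 21)
Function('j')(L, J) = Add(-145, Mul(-1, J)) (Function('j')(L, J) = Add(2, Mul(-1, Add(Add(J, 126), 21))) = Add(2, Mul(-1, Add(Add(126, J), 21))) = Add(2, Mul(-1, Add(147, J))) = Add(2, Add(-147, Mul(-1, J))) = Add(-145, Mul(-1, J)))
Mul(Add(-222547, -182023), Pow(Add(Function('j')(377, Mul(Add(272, 186), Add(116, -342))), 221311), -1)) = Mul(Add(-222547, -182023), Pow(Add(Add(-145, Mul(-1, Mul(Add(272, 186), Add(116, -342)))), 221311), -1)) = Mul(-404570, Pow(Add(Add(-145, Mul(-1, Mul(458, -226))), 221311), -1)) = Mul(-404570, Pow(Add(Add(-145, Mul(-1, -103508)), 221311), -1)) = Mul(-404570, Pow(Add(Add(-145, 103508), 221311), -1)) = Mul(-404570, Pow(Add(103363, 221311), -1)) = Mul(-404570, Pow(324674, -1)) = Mul(-404570, Rational(1, 324674)) = Rational(-202285, 162337)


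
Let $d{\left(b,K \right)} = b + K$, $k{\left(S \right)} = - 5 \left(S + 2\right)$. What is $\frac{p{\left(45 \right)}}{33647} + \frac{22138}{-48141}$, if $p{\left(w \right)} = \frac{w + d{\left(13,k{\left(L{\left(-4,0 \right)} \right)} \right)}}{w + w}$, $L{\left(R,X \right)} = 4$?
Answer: $- \frac{3724311544}{8099001135} \approx -0.45985$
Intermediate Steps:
$k{\left(S \right)} = -10 - 5 S$ ($k{\left(S \right)} = - 5 \left(2 + S\right) = -10 - 5 S$)
$d{\left(b,K \right)} = K + b$
$p{\left(w \right)} = \frac{-17 + w}{2 w}$ ($p{\left(w \right)} = \frac{w + \left(\left(-10 - 20\right) + 13\right)}{w + w} = \frac{w + \left(\left(-10 - 20\right) + 13\right)}{2 w} = \left(w + \left(-30 + 13\right)\right) \frac{1}{2 w} = \left(w - 17\right) \frac{1}{2 w} = \left(-17 + w\right) \frac{1}{2 w} = \frac{-17 + w}{2 w}$)
$\frac{p{\left(45 \right)}}{33647} + \frac{22138}{-48141} = \frac{\frac{1}{2} \cdot \frac{1}{45} \left(-17 + 45\right)}{33647} + \frac{22138}{-48141} = \frac{1}{2} \cdot \frac{1}{45} \cdot 28 \cdot \frac{1}{33647} + 22138 \left(- \frac{1}{48141}\right) = \frac{14}{45} \cdot \frac{1}{33647} - \frac{22138}{48141} = \frac{14}{1514115} - \frac{22138}{48141} = - \frac{3724311544}{8099001135}$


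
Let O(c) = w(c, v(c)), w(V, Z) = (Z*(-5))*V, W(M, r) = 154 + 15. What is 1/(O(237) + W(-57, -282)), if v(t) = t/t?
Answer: -1/1016 ≈ -0.00098425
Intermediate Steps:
W(M, r) = 169
v(t) = 1
w(V, Z) = -5*V*Z (w(V, Z) = (-5*Z)*V = -5*V*Z)
O(c) = -5*c (O(c) = -5*c*1 = -5*c)
1/(O(237) + W(-57, -282)) = 1/(-5*237 + 169) = 1/(-1185 + 169) = 1/(-1016) = -1/1016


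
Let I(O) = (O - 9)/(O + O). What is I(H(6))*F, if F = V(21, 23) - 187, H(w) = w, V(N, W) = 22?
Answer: 165/4 ≈ 41.250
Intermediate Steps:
I(O) = (-9 + O)/(2*O) (I(O) = (-9 + O)/((2*O)) = (-9 + O)*(1/(2*O)) = (-9 + O)/(2*O))
F = -165 (F = 22 - 187 = -165)
I(H(6))*F = ((½)*(-9 + 6)/6)*(-165) = ((½)*(⅙)*(-3))*(-165) = -¼*(-165) = 165/4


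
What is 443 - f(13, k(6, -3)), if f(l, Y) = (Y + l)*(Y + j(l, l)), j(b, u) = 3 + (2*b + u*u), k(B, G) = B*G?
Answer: 1343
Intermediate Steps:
j(b, u) = 3 + u² + 2*b (j(b, u) = 3 + (2*b + u²) = 3 + (u² + 2*b) = 3 + u² + 2*b)
f(l, Y) = (Y + l)*(3 + Y + l² + 2*l) (f(l, Y) = (Y + l)*(Y + (3 + l² + 2*l)) = (Y + l)*(3 + Y + l² + 2*l))
443 - f(13, k(6, -3)) = 443 - ((6*(-3))² + (6*(-3))*13 + (6*(-3))*(3 + 13² + 2*13) + 13*(3 + 13² + 2*13)) = 443 - ((-18)² - 18*13 - 18*(3 + 169 + 26) + 13*(3 + 169 + 26)) = 443 - (324 - 234 - 18*198 + 13*198) = 443 - (324 - 234 - 3564 + 2574) = 443 - 1*(-900) = 443 + 900 = 1343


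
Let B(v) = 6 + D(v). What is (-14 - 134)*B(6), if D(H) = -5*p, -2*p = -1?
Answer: -518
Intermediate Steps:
p = ½ (p = -½*(-1) = ½ ≈ 0.50000)
D(H) = -5/2 (D(H) = -5*½ = -5/2)
B(v) = 7/2 (B(v) = 6 - 5/2 = 7/2)
(-14 - 134)*B(6) = (-14 - 134)*(7/2) = -148*7/2 = -518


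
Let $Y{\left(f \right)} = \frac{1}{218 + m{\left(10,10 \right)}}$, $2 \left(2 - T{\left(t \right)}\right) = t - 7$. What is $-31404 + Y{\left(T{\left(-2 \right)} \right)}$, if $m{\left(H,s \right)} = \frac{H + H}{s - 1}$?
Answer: $- \frac{62242719}{1982} \approx -31404.0$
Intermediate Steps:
$m{\left(H,s \right)} = \frac{2 H}{-1 + s}$
$T{\left(t \right)} = \frac{11}{2} - \frac{t}{2}$ ($T{\left(t \right)} = 2 - \frac{t - 7}{2} = 2 - \frac{-7 + t}{2} = 2 - \left(- \frac{7}{2} + \frac{t}{2}\right) = \frac{11}{2} - \frac{t}{2}$)
$Y{\left(f \right)} = \frac{9}{1982}$ ($Y{\left(f \right)} = \frac{1}{218 + 2 \cdot 10 \frac{1}{-1 + 10}} = \frac{1}{218 + 2 \cdot 10 \cdot \frac{1}{9}} = \frac{1}{218 + \frac{20}{9}} = \frac{1}{\frac{1982}{9}} = \frac{9}{1982}$)
$-31404 + Y{\left(T{\left(-2 \right)} \right)} = -31404 + \frac{9}{1982} = - \frac{62242719}{1982}$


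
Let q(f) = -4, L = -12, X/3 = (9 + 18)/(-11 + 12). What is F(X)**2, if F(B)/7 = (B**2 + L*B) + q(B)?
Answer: 1528419025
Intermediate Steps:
X = 81 (X = 3*((9 + 18)/(-11 + 12)) = 3*(27/1) = 3*(27*1) = 3*27 = 81)
F(B) = -28 - 84*B + 7*B**2 (F(B) = 7*((B**2 - 12*B) - 4) = 7*(-4 + B**2 - 12*B) = -28 - 84*B + 7*B**2)
F(X)**2 = (-28 - 84*81 + 7*81**2)**2 = (-28 - 6804 + 7*6561)**2 = (-28 - 6804 + 45927)**2 = 39095**2 = 1528419025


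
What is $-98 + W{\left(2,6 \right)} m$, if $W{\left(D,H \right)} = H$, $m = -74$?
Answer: $-542$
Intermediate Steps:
$-98 + W{\left(2,6 \right)} m = -98 + 6 \left(-74\right) = -98 - 444 = -542$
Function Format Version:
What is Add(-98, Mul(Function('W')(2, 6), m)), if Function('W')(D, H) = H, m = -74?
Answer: -542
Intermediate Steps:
Add(-98, Mul(Function('W')(2, 6), m)) = Add(-98, Mul(6, -74)) = Add(-98, -444) = -542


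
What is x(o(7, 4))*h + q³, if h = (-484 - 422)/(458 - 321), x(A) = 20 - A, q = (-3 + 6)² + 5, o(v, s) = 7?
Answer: 364150/137 ≈ 2658.0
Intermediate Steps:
q = 14 (q = 3² + 5 = 9 + 5 = 14)
h = -906/137 ≈ -6.6131
x(o(7, 4))*h + q³ = (20 - 1*7)*(-906/137) + 14³ = (20 - 7)*(-906/137) + 2744 = 13*(-906/137) + 2744 = -11778/137 + 2744 = 364150/137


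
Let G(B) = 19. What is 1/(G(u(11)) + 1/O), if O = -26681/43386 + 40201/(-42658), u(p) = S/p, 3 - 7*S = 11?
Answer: 102939953/1889760536 ≈ 0.054473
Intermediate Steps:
S = -8/7 (S = 3/7 - ⅐*11 = 3/7 - 11/7 = -8/7 ≈ -1.1429)
u(p) = -8/(7*p)
O = -102939953/66098571 (O = -26681*1/43386 + 40201*(-1/42658) = -26681/43386 - 5743/6094 = -102939953/66098571 ≈ -1.5574)
1/(G(u(11)) + 1/O) = 1/(19 + 1/(-102939953/66098571)) = 1/(19 - 66098571/102939953) = 1/(1889760536/102939953) = 102939953/1889760536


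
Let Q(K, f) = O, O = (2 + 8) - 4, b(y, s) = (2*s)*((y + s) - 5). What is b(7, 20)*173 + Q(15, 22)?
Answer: 152246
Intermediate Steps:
b(y, s) = 2*s*(-5 + s + y) (b(y, s) = (2*s)*((s + y) - 5) = (2*s)*(-5 + s + y) = 2*s*(-5 + s + y))
O = 6 (O = 10 - 4 = 6)
Q(K, f) = 6
b(7, 20)*173 + Q(15, 22) = (2*20*(-5 + 20 + 7))*173 + 6 = (2*20*22)*173 + 6 = 880*173 + 6 = 152240 + 6 = 152246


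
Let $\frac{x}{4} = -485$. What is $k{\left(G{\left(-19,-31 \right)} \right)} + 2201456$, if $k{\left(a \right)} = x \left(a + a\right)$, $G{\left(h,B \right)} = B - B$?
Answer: $2201456$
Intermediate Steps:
$x = -1940$ ($x = 4 \left(-485\right) = -1940$)
$G{\left(h,B \right)} = 0$
$k{\left(a \right)} = - 3880 a$ ($k{\left(a \right)} = - 1940 \left(a + a\right) = - 1940 \cdot 2 a = - 3880 a$)
$k{\left(G{\left(-19,-31 \right)} \right)} + 2201456 = \left(-3880\right) 0 + 2201456 = 0 + 2201456 = 2201456$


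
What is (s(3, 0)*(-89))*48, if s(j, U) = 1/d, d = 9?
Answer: -1424/3 ≈ -474.67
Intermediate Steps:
s(j, U) = ⅑ (s(j, U) = 1/9 = ⅑)
(s(3, 0)*(-89))*48 = ((⅑)*(-89))*48 = -89/9*48 = -1424/3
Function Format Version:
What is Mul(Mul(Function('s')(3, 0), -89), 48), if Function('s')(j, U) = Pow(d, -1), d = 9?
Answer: Rational(-1424, 3) ≈ -474.67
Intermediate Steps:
Function('s')(j, U) = Rational(1, 9) (Function('s')(j, U) = Pow(9, -1) = Rational(1, 9))
Mul(Mul(Function('s')(3, 0), -89), 48) = Mul(Mul(Rational(1, 9), -89), 48) = Mul(Rational(-89, 9), 48) = Rational(-1424, 3)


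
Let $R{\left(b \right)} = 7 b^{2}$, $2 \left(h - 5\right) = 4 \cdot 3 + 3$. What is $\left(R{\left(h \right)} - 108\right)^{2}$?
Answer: $\frac{15547249}{16} \approx 9.717 \cdot 10^{5}$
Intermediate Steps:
$h = \frac{25}{2}$ ($h = 5 + \frac{4 \cdot 3 + 3}{2} = 5 + \frac{12 + 3}{2} = 5 + \frac{1}{2} \cdot 15 = 5 + \frac{15}{2} = \frac{25}{2} \approx 12.5$)
$\left(R{\left(h \right)} - 108\right)^{2} = \left(7 \left(\frac{25}{2}\right)^{2} - 108\right)^{2} = \left(7 \cdot \frac{625}{4} - 108\right)^{2} = \left(\frac{4375}{4} - 108\right)^{2} = \left(\frac{3943}{4}\right)^{2} = \frac{15547249}{16}$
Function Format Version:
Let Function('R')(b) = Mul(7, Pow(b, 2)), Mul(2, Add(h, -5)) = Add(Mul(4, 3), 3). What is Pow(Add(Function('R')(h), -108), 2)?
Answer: Rational(15547249, 16) ≈ 9.7170e+5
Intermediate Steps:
h = Rational(25, 2) (h = Add(5, Mul(Rational(1, 2), Add(Mul(4, 3), 3))) = Add(5, Mul(Rational(1, 2), Add(12, 3))) = Add(5, Mul(Rational(1, 2), 15)) = Add(5, Rational(15, 2)) = Rational(25, 2) ≈ 12.500)
Pow(Add(Function('R')(h), -108), 2) = Pow(Add(Mul(7, Pow(Rational(25, 2), 2)), -108), 2) = Pow(Add(Mul(7, Rational(625, 4)), -108), 2) = Pow(Add(Rational(4375, 4), -108), 2) = Pow(Rational(3943, 4), 2) = Rational(15547249, 16)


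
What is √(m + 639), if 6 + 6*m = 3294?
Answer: √1187 ≈ 34.453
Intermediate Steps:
m = 548 (m = -1 + (⅙)*3294 = -1 + 549 = 548)
√(m + 639) = √(548 + 639) = √1187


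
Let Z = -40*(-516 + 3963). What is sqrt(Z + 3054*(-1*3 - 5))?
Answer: 2*I*sqrt(40578) ≈ 402.88*I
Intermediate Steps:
Z = -137880 (Z = -40*3447 = -137880)
sqrt(Z + 3054*(-1*3 - 5)) = sqrt(-137880 + 3054*(-1*3 - 5)) = sqrt(-137880 + 3054*(-3 - 5)) = sqrt(-137880 + 3054*(-8)) = sqrt(-137880 - 24432) = sqrt(-162312) = 2*I*sqrt(40578)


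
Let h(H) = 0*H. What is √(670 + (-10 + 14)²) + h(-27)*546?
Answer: 7*√14 ≈ 26.192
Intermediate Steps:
h(H) = 0
√(670 + (-10 + 14)²) + h(-27)*546 = √(670 + (-10 + 14)²) + 0*546 = √(670 + 4²) + 0 = √(670 + 16) + 0 = √686 + 0 = 7*√14 + 0 = 7*√14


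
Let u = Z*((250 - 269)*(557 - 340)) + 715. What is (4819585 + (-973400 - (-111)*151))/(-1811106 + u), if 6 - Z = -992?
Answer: -3862946/5925145 ≈ -0.65196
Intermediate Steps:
Z = 998 (Z = 6 - 1*(-992) = 6 + 992 = 998)
u = -4114039 (u = 998*((250 - 269)*(557 - 340)) + 715 = 998*(-19*217) + 715 = 998*(-4123) + 715 = -4114754 + 715 = -4114039)
(4819585 + (-973400 - (-111)*151))/(-1811106 + u) = (4819585 + (-973400 - (-111)*151))/(-1811106 - 4114039) = (4819585 + (-973400 - 1*(-16761)))/(-5925145) = (4819585 + (-973400 + 16761))*(-1/5925145) = (4819585 - 956639)*(-1/5925145) = 3862946*(-1/5925145) = -3862946/5925145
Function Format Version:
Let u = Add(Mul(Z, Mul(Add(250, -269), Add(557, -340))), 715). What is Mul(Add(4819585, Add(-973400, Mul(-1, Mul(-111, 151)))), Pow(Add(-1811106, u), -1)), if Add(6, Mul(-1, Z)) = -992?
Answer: Rational(-3862946, 5925145) ≈ -0.65196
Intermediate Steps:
Z = 998 (Z = Add(6, Mul(-1, -992)) = Add(6, 992) = 998)
u = -4114039 (u = Add(Mul(998, Mul(Add(250, -269), Add(557, -340))), 715) = Add(Mul(998, Mul(-19, 217)), 715) = Add(Mul(998, -4123), 715) = Add(-4114754, 715) = -4114039)
Mul(Add(4819585, Add(-973400, Mul(-1, Mul(-111, 151)))), Pow(Add(-1811106, u), -1)) = Mul(Add(4819585, Add(-973400, Mul(-1, Mul(-111, 151)))), Pow(Add(-1811106, -4114039), -1)) = Mul(Add(4819585, Add(-973400, Mul(-1, -16761))), Pow(-5925145, -1)) = Mul(Add(4819585, Add(-973400, 16761)), Rational(-1, 5925145)) = Mul(Add(4819585, -956639), Rational(-1, 5925145)) = Mul(3862946, Rational(-1, 5925145)) = Rational(-3862946, 5925145)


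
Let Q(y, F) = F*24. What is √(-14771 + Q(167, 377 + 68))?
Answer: I*√4091 ≈ 63.961*I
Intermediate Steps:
Q(y, F) = 24*F
√(-14771 + Q(167, 377 + 68)) = √(-14771 + 24*(377 + 68)) = √(-14771 + 24*445) = √(-14771 + 10680) = √(-4091) = I*√4091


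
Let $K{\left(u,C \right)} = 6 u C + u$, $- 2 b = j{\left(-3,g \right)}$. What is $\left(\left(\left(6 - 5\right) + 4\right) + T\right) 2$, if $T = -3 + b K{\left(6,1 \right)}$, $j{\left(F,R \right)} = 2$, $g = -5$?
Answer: $-80$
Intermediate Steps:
$b = -1$ ($b = \left(- \frac{1}{2}\right) 2 = -1$)
$K{\left(u,C \right)} = u + 6 C u$ ($K{\left(u,C \right)} = 6 C u + u = u + 6 C u$)
$T = -45$ ($T = -3 - 6 \left(1 + 6 \cdot 1\right) = -3 - 6 \left(1 + 6\right) = -3 - 6 \cdot 7 = -3 - 42 = -45$)
$\left(\left(\left(6 - 5\right) + 4\right) + T\right) 2 = \left(\left(\left(6 - 5\right) + 4\right) - 45\right) 2 = \left(\left(1 + 4\right) - 45\right) 2 = \left(5 - 45\right) 2 = \left(-40\right) 2 = -80$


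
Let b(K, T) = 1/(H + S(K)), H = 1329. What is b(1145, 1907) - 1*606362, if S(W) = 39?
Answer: -829503215/1368 ≈ -6.0636e+5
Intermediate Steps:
b(K, T) = 1/1368 (b(K, T) = 1/(1329 + 39) = 1/1368)
b(1145, 1907) - 1*606362 = 1/1368 - 1*606362 = 1/1368 - 606362 = -829503215/1368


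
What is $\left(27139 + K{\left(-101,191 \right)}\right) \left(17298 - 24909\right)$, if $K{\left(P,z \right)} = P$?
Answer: $-205786218$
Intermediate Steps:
$\left(27139 + K{\left(-101,191 \right)}\right) \left(17298 - 24909\right) = \left(27139 - 101\right) \left(17298 - 24909\right) = 27038 \left(-7611\right) = -205786218$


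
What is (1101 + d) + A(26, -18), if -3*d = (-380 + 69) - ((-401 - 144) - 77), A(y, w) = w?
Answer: 2938/3 ≈ 979.33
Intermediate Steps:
d = -311/3 (d = -((-380 + 69) - ((-401 - 144) - 77))/3 = -(-311 - (-545 - 77))/3 = -(-311 - 1*(-622))/3 = -(-311 + 622)/3 = -1/3*311 = -311/3 ≈ -103.67)
(1101 + d) + A(26, -18) = (1101 - 311/3) - 18 = 2992/3 - 18 = 2938/3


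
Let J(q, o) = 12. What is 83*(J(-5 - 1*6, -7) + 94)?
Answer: 8798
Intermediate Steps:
83*(J(-5 - 1*6, -7) + 94) = 83*(12 + 94) = 83*106 = 8798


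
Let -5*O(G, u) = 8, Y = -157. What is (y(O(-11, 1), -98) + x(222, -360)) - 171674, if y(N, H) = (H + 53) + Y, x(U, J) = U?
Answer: -171654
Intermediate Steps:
O(G, u) = -8/5 (O(G, u) = -⅕*8 = -8/5)
y(N, H) = -104 + H (y(N, H) = (H + 53) - 157 = (53 + H) - 157 = -104 + H)
(y(O(-11, 1), -98) + x(222, -360)) - 171674 = ((-104 - 98) + 222) - 171674 = (-202 + 222) - 171674 = 20 - 171674 = -171654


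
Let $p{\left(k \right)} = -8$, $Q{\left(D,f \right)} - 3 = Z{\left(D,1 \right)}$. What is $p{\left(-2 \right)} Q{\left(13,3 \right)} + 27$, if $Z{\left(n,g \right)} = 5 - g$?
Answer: $-29$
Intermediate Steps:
$Q{\left(D,f \right)} = 7$ ($Q{\left(D,f \right)} = 3 + \left(5 - 1\right) = 3 + 4 = 7$)
$p{\left(-2 \right)} Q{\left(13,3 \right)} + 27 = \left(-8\right) 7 + 27 = -56 + 27 = -29$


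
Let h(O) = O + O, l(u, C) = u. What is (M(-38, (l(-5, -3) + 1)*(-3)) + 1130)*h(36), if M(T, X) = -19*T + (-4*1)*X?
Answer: 129888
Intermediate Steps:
h(O) = 2*O
M(T, X) = -19*T - 4*X
(M(-38, (l(-5, -3) + 1)*(-3)) + 1130)*h(36) = ((-19*(-38) - 4*(-5 + 1)*(-3)) + 1130)*(2*36) = ((722 - (-16)*(-3)) + 1130)*72 = ((722 - 4*12) + 1130)*72 = ((722 - 48) + 1130)*72 = (674 + 1130)*72 = 1804*72 = 129888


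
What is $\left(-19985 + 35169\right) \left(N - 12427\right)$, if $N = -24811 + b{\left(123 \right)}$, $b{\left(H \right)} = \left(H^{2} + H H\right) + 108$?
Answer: $-104344448$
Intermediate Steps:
$b{\left(H \right)} = 108 + 2 H^{2}$ ($b{\left(H \right)} = \left(H^{2} + H^{2}\right) + 108 = 2 H^{2} + 108 = 108 + 2 H^{2}$)
$N = 5555$ ($N = -24811 + \left(108 + 2 \cdot 123^{2}\right) = -24811 + \left(108 + 2 \cdot 15129\right) = -24811 + \left(108 + 30258\right) = -24811 + 30366 = 5555$)
$\left(-19985 + 35169\right) \left(N - 12427\right) = \left(-19985 + 35169\right) \left(5555 - 12427\right) = 15184 \left(-6872\right) = -104344448$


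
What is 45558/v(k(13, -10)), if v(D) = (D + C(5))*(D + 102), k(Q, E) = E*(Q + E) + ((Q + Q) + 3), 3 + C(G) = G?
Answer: 45558/101 ≈ 451.07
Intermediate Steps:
C(G) = -3 + G
k(Q, E) = 3 + 2*Q + E*(E + Q) (k(Q, E) = E*(E + Q) + (2*Q + 3) = E*(E + Q) + (3 + 2*Q) = 3 + 2*Q + E*(E + Q))
v(D) = (2 + D)*(102 + D) (v(D) = (D + (-3 + 5))*(D + 102) = (D + 2)*(102 + D) = (2 + D)*(102 + D))
45558/v(k(13, -10)) = 45558/(204 + (3 + (-10)² + 2*13 - 10*13)² + 104*(3 + (-10)² + 2*13 - 10*13)) = 45558/(204 + (3 + 100 + 26 - 130)² + 104*(3 + 100 + 26 - 130)) = 45558/(204 + (-1)² + 104*(-1)) = 45558/(204 + 1 - 104) = 45558/101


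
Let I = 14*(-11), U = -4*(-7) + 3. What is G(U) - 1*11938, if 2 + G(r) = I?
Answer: -12094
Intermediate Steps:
U = 31 (U = 28 + 3 = 31)
I = -154
G(r) = -156 (G(r) = -2 - 154 = -156)
G(U) - 1*11938 = -156 - 1*11938 = -156 - 11938 = -12094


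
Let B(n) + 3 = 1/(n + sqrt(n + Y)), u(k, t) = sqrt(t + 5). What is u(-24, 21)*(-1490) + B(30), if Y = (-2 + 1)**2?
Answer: -2577/869 - 1490*sqrt(26) - sqrt(31)/869 ≈ -7600.5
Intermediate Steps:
u(k, t) = sqrt(5 + t)
Y = 1 (Y = (-1)**2 = 1)
B(n) = -3 + 1/(n + sqrt(1 + n)) (B(n) = -3 + 1/(n + sqrt(n + 1)) = -3 + 1/(n + sqrt(1 + n)))
u(-24, 21)*(-1490) + B(30) = sqrt(5 + 21)*(-1490) + (1 - 3*30 - 3*sqrt(1 + 30))/(30 + sqrt(1 + 30)) = sqrt(26)*(-1490) + (1 - 90 - 3*sqrt(31))/(30 + sqrt(31)) = -1490*sqrt(26) + (-89 - 3*sqrt(31))/(30 + sqrt(31))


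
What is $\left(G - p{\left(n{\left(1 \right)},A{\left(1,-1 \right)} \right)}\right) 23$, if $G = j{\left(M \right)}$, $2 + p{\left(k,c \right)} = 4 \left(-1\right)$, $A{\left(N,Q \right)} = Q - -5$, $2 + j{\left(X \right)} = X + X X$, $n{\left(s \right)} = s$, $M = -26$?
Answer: $15042$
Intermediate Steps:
$j{\left(X \right)} = -2 + X + X^{2}$ ($j{\left(X \right)} = -2 + \left(X + X X\right) = -2 + \left(X + X^{2}\right) = -2 + X + X^{2}$)
$A{\left(N,Q \right)} = 5 + Q$ ($A{\left(N,Q \right)} = Q + 5 = 5 + Q$)
$p{\left(k,c \right)} = -6$ ($p{\left(k,c \right)} = -2 + 4 \left(-1\right) = -2 - 4 = -6$)
$G = 648$ ($G = -2 - 26 + \left(-26\right)^{2} = -2 - 26 + 676 = 648$)
$\left(G - p{\left(n{\left(1 \right)},A{\left(1,-1 \right)} \right)}\right) 23 = \left(648 - -6\right) 23 = \left(648 + 6\right) 23 = 654 \cdot 23 = 15042$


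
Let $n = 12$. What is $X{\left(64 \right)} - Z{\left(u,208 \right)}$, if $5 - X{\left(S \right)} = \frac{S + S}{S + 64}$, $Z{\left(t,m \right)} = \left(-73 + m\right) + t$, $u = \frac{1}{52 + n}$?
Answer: $- \frac{8385}{64} \approx -131.02$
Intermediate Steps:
$u = \frac{1}{64}$ ($u = \frac{1}{52 + 12} = \frac{1}{64} \approx 0.015625$)
$Z{\left(t,m \right)} = -73 + m + t$
$X{\left(S \right)} = 5 - \frac{2 S}{64 + S}$ ($X{\left(S \right)} = 5 - \frac{S + S}{S + 64} = 5 - \frac{2 S}{64 + S}$)
$X{\left(64 \right)} - Z{\left(u,208 \right)} = \frac{320 + 3 \cdot 64}{64 + 64} - \left(-73 + 208 + \frac{1}{64}\right) = \frac{320 + 192}{128} - \frac{8641}{64} = \frac{1}{128} \cdot 512 - \frac{8641}{64} = 4 - \frac{8641}{64} = - \frac{8385}{64}$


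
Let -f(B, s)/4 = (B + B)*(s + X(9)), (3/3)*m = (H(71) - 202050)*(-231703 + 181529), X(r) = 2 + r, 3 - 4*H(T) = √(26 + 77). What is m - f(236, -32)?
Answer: 20275158843/2 + 25087*√103/2 ≈ 1.0138e+10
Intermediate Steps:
H(T) = ¾ - √103/4 (H(T) = ¾ - √(26 + 77)/4 = ¾ - √103/4)
m = 20275238139/2 + 25087*√103/2 (m = ((¾ - √103/4) - 202050)*(-231703 + 181529) = (-808197/4 - √103/4)*(-50174) = 20275238139/2 + 25087*√103/2 ≈ 1.0138e+10)
f(B, s) = -8*B*(11 + s) (f(B, s) = -4*(B + B)*(s + (2 + 9)) = -4*2*B*(s + 11) = -4*2*B*(11 + s) = -8*B*(11 + s))
m - f(236, -32) = (20275238139/2 + 25087*√103/2) - (-8)*236*(11 - 32) = (20275238139/2 + 25087*√103/2) - (-8)*236*(-21) = (20275238139/2 + 25087*√103/2) - 1*39648 = (20275238139/2 + 25087*√103/2) - 39648 = 20275158843/2 + 25087*√103/2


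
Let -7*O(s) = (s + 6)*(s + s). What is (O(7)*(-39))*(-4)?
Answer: -4056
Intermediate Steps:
O(s) = -2*s*(6 + s)/7 (O(s) = -(s + 6)*(s + s)/7 = -(6 + s)*2*s/7 = -2*s*(6 + s)/7)
(O(7)*(-39))*(-4) = (-2/7*7*(6 + 7)*(-39))*(-4) = (-2/7*7*13*(-39))*(-4) = -26*(-39)*(-4) = 1014*(-4) = -4056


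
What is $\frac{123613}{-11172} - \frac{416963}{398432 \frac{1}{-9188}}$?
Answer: $\frac{381708095971}{39743592} \approx 9604.3$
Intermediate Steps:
$\frac{123613}{-11172} - \frac{416963}{398432 \frac{1}{-9188}} = 123613 \left(- \frac{1}{11172}\right) - \frac{416963}{398432 \left(- \frac{1}{9188}\right)} = - \frac{17659}{1596} - \frac{416963}{- \frac{99608}{2297}} = - \frac{17659}{1596} - - \frac{957764011}{99608} = - \frac{17659}{1596} + \frac{957764011}{99608} = \frac{381708095971}{39743592}$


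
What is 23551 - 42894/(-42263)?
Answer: 995378807/42263 ≈ 23552.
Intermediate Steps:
23551 - 42894/(-42263) = 23551 - 42894*(-1/42263) = 23551 + 42894/42263 = 995378807/42263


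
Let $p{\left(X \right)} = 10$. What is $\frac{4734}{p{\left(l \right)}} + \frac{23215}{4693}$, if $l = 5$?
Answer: $\frac{11224406}{23465} \approx 478.35$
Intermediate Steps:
$\frac{4734}{p{\left(l \right)}} + \frac{23215}{4693} = \frac{4734}{10} + \frac{23215}{4693} = 4734 \cdot \frac{1}{10} + 23215 \cdot \frac{1}{4693} = \frac{2367}{5} + \frac{23215}{4693} = \frac{11224406}{23465}$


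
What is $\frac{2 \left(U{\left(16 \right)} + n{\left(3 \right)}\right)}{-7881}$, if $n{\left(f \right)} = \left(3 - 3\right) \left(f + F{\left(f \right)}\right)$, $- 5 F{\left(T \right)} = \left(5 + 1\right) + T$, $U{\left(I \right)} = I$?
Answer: $- \frac{32}{7881} \approx -0.0040604$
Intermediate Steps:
$F{\left(T \right)} = - \frac{6}{5} - \frac{T}{5}$ ($F{\left(T \right)} = - \frac{\left(5 + 1\right) + T}{5} = - \frac{6 + T}{5} = - \frac{6}{5} - \frac{T}{5}$)
$n{\left(f \right)} = 0$ ($n{\left(f \right)} = \left(3 - 3\right) \left(f - \left(\frac{6}{5} + \frac{f}{5}\right)\right) = 0 \left(- \frac{6}{5} + \frac{4 f}{5}\right) = 0$)
$\frac{2 \left(U{\left(16 \right)} + n{\left(3 \right)}\right)}{-7881} = \frac{2 \left(16 + 0\right)}{-7881} = 2 \cdot 16 \left(- \frac{1}{7881}\right) = 32 \left(- \frac{1}{7881}\right) = - \frac{32}{7881}$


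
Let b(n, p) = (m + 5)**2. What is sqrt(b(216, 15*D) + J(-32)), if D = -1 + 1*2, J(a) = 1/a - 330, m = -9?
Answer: I*sqrt(20098)/8 ≈ 17.721*I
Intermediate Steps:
J(a) = -330 + 1/a
D = 1 (D = -1 + 2 = 1)
b(n, p) = 16 (b(n, p) = (-9 + 5)**2 = (-4)**2 = 16)
sqrt(b(216, 15*D) + J(-32)) = sqrt(16 + (-330 + 1/(-32))) = sqrt(16 + (-330 - 1/32)) = sqrt(16 - 10561/32) = sqrt(-10049/32) = I*sqrt(20098)/8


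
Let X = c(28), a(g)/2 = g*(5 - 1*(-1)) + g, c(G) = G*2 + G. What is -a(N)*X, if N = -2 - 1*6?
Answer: 9408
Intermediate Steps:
N = -8 (N = -2 - 6 = -8)
c(G) = 3*G (c(G) = 2*G + G = 3*G)
a(g) = 14*g (a(g) = 2*(g*(5 - 1*(-1)) + g) = 2*(g*(5 + 1) + g) = 2*(g*6 + g) = 2*(6*g + g) = 2*(7*g) = 14*g)
X = 84 (X = 3*28 = 84)
-a(N)*X = -14*(-8)*84 = -(-112)*84 = -1*(-9408) = 9408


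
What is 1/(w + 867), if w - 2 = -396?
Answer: 1/473 ≈ 0.0021142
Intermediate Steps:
w = -394 (w = 2 - 396 = -394)
1/(w + 867) = 1/(-394 + 867) = 1/473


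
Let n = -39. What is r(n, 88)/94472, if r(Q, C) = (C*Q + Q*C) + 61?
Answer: -6803/94472 ≈ -0.072011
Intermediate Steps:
r(Q, C) = 61 + 2*C*Q (r(Q, C) = (C*Q + C*Q) + 61 = 2*C*Q + 61 = 61 + 2*C*Q)
r(n, 88)/94472 = (61 + 2*88*(-39))/94472 = (61 - 6864)*(1/94472) = -6803*1/94472 = -6803/94472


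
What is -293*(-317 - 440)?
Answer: 221801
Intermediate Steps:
-293*(-317 - 440) = -293*(-757) = 221801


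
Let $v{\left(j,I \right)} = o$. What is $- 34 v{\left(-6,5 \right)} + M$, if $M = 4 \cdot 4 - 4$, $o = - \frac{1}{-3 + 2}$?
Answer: $-22$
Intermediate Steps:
$o = 1$ ($o = - \frac{1}{-1} = \left(-1\right) \left(-1\right) = 1$)
$v{\left(j,I \right)} = 1$
$M = 12$ ($M = 16 - 4 = 12$)
$- 34 v{\left(-6,5 \right)} + M = \left(-34\right) 1 + 12 = -34 + 12 = -22$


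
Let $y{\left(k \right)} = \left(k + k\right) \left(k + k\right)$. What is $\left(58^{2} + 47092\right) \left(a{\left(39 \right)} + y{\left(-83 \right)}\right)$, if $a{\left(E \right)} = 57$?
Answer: $1393241528$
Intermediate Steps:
$y{\left(k \right)} = 4 k^{2}$ ($y{\left(k \right)} = 2 k 2 k = 4 k^{2}$)
$\left(58^{2} + 47092\right) \left(a{\left(39 \right)} + y{\left(-83 \right)}\right) = \left(58^{2} + 47092\right) \left(57 + 4 \left(-83\right)^{2}\right) = \left(3364 + 47092\right) \left(57 + 4 \cdot 6889\right) = 50456 \left(57 + 27556\right) = 50456 \cdot 27613 = 1393241528$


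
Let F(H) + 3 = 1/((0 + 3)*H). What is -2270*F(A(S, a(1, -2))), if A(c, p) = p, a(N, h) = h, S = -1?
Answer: 21565/3 ≈ 7188.3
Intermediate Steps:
F(H) = -3 + 1/(3*H) (F(H) = -3 + 1/((0 + 3)*H) = -3 + 1/(3*H))
-2270*F(A(S, a(1, -2))) = -2270*(-3 + (⅓)/(-2)) = -2270*(-3 + (⅓)*(-½)) = -2270*(-3 - ⅙) = -2270*(-19/6) = 21565/3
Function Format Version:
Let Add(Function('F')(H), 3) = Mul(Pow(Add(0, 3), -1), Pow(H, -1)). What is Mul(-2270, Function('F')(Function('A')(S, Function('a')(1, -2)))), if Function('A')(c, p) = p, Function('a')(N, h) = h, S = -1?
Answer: Rational(21565, 3) ≈ 7188.3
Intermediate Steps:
Function('F')(H) = Add(-3, Mul(Rational(1, 3), Pow(H, -1))) (Function('F')(H) = Add(-3, Mul(Pow(Add(0, 3), -1), Pow(H, -1))) = Add(-3, Mul(Pow(3, -1), Pow(H, -1))) = Add(-3, Mul(Rational(1, 3), Pow(H, -1))))
Mul(-2270, Function('F')(Function('A')(S, Function('a')(1, -2)))) = Mul(-2270, Add(-3, Mul(Rational(1, 3), Pow(-2, -1)))) = Mul(-2270, Add(-3, Mul(Rational(1, 3), Rational(-1, 2)))) = Mul(-2270, Add(-3, Rational(-1, 6))) = Mul(-2270, Rational(-19, 6)) = Rational(21565, 3)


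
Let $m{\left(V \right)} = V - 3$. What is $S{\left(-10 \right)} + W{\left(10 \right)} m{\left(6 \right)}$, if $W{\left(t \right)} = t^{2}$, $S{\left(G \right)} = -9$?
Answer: $291$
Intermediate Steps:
$m{\left(V \right)} = -3 + V$ ($m{\left(V \right)} = V - 3 = -3 + V$)
$S{\left(-10 \right)} + W{\left(10 \right)} m{\left(6 \right)} = -9 + 10^{2} \left(-3 + 6\right) = -9 + 100 \cdot 3 = -9 + 300 = 291$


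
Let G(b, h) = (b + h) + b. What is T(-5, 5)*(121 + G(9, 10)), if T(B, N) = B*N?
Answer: -3725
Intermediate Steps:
G(b, h) = h + 2*b
T(-5, 5)*(121 + G(9, 10)) = (-5*5)*(121 + (10 + 2*9)) = -25*(121 + (10 + 18)) = -25*(121 + 28) = -25*149 = -3725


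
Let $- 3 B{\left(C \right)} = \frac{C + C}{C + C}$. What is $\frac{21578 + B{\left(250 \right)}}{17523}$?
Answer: $\frac{64733}{52569} \approx 1.2314$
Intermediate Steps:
$B{\left(C \right)} = - \frac{1}{3}$ ($B{\left(C \right)} = - \frac{\left(C + C\right) \frac{1}{C + C}}{3} = - \frac{2 C \frac{1}{2 C}}{3} = \left(- \frac{1}{3}\right) 1 = - \frac{1}{3}$)
$\frac{21578 + B{\left(250 \right)}}{17523} = \frac{21578 - \frac{1}{3}}{17523} = \frac{64733}{3} \cdot \frac{1}{17523} = \frac{64733}{52569}$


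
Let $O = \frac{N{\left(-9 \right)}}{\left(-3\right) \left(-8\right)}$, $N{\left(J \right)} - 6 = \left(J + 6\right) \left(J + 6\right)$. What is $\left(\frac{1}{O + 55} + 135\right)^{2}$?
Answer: $\frac{3609966889}{198025} \approx 18230.0$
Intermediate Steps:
$N{\left(J \right)} = 6 + \left(6 + J\right)^{2}$ ($N{\left(J \right)} = 6 + \left(J + 6\right) \left(J + 6\right) = 6 + \left(6 + J\right) \left(6 + J\right) = 6 + \left(6 + J\right)^{2}$)
$O = \frac{5}{8}$ ($O = \frac{6 + \left(6 - 9\right)^{2}}{\left(-3\right) \left(-8\right)} = \frac{6 + \left(-3\right)^{2}}{24} = \left(6 + 9\right) \frac{1}{24} = 15 \cdot \frac{1}{24} = \frac{5}{8} \approx 0.625$)
$\left(\frac{1}{O + 55} + 135\right)^{2} = \left(\frac{1}{\frac{5}{8} + 55} + 135\right)^{2} = \left(\frac{1}{\frac{445}{8}} + 135\right)^{2} = \left(\frac{8}{445} + 135\right)^{2} = \left(\frac{60083}{445}\right)^{2} = \frac{3609966889}{198025}$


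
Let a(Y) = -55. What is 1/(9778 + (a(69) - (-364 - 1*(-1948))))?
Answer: 1/8139 ≈ 0.00012287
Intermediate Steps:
1/(9778 + (a(69) - (-364 - 1*(-1948)))) = 1/(9778 + (-55 - (-364 - 1*(-1948)))) = 1/(9778 + (-55 - (-364 + 1948))) = 1/(9778 + (-55 - 1*1584)) = 1/(9778 + (-55 - 1584)) = 1/(9778 - 1639) = 1/8139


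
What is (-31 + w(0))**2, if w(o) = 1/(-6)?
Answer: 34969/36 ≈ 971.36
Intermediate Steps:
w(o) = -1/6
(-31 + w(0))**2 = (-31 - 1/6)**2 = (-187/6)**2 = 34969/36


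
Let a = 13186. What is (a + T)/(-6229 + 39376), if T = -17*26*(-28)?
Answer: 25562/33147 ≈ 0.77117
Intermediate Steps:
T = 12376 (T = -442*(-28) = 12376)
(a + T)/(-6229 + 39376) = (13186 + 12376)/(-6229 + 39376) = 25562/33147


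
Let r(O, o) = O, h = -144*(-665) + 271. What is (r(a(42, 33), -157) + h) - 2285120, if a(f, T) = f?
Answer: -2189047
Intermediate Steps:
h = 96031 (h = 95760 + 271 = 96031)
(r(a(42, 33), -157) + h) - 2285120 = (42 + 96031) - 2285120 = 96073 - 2285120 = -2189047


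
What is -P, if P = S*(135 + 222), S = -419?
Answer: 149583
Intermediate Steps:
P = -149583 (P = -419*(135 + 222) = -419*357 = -149583)
-P = -1*(-149583) = 149583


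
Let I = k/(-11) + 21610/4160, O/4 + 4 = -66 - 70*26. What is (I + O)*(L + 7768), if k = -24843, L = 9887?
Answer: -38898942105/416 ≈ -9.3507e+7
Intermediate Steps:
O = -7560 (O = -16 + 4*(-66 - 70*26) = -16 + 4*(-66 - 1820) = -16 + 4*(-1886) = -16 - 7544 = -7560)
I = 10358459/4576 (I = -24843/(-11) + 21610/4160 = -24843*(-1/11) + 21610*(1/4160) = 24843/11 + 2161/416 = 10358459/4576 ≈ 2263.6)
(I + O)*(L + 7768) = (10358459/4576 - 7560)*(9887 + 7768) = -24236101/4576*17655 = -38898942105/416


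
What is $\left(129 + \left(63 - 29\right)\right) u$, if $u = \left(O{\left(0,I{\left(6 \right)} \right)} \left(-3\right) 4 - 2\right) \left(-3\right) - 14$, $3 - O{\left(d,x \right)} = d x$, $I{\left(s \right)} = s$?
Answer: $16300$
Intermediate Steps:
$O{\left(d,x \right)} = 3 - d x$
$u = 100$ ($u = \left(\left(3 - 0 \cdot 6\right) \left(-3\right) 4 - 2\right) \left(-3\right) - 14 = \left(\left(3 + 0\right) \left(-3\right) 4 - 2\right) \left(-3\right) - 14 = \left(3 \left(-3\right) 4 - 2\right) \left(-3\right) - 14 = \left(\left(-9\right) 4 - 2\right) \left(-3\right) - 14 = \left(-36 - 2\right) \left(-3\right) - 14 = \left(-38\right) \left(-3\right) - 14 = 114 - 14 = 100$)
$\left(129 + \left(63 - 29\right)\right) u = \left(129 + \left(63 - 29\right)\right) 100 = \left(129 + 34\right) 100 = 163 \cdot 100 = 16300$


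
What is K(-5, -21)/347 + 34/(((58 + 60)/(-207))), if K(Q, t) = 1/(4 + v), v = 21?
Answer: -30527266/511825 ≈ -59.644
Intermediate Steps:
K(Q, t) = 1/25 (K(Q, t) = 1/(4 + 21) = 1/25)
K(-5, -21)/347 + 34/(((58 + 60)/(-207))) = (1/25)/347 + 34/(((58 + 60)/(-207))) = (1/25)*(1/347) + 34/((118*(-1/207))) = 1/8675 + 34/(-118/207) = 1/8675 + 34*(-207/118) = 1/8675 - 3519/59 = -30527266/511825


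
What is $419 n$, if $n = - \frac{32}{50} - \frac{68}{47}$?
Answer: $- \frac{1027388}{1175} \approx -874.37$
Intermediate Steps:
$n = - \frac{2452}{1175}$ ($n = \left(-32\right) \frac{1}{50} - \frac{68}{47} = - \frac{16}{25} - \frac{68}{47} = - \frac{2452}{1175} \approx -2.0868$)
$419 n = 419 \left(- \frac{2452}{1175}\right) = - \frac{1027388}{1175}$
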